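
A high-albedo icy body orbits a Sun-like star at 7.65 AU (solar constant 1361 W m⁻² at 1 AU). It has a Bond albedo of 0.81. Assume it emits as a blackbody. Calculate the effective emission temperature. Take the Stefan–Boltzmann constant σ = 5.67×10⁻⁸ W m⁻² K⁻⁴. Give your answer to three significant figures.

By the inverse-square law, S = 1361/7.65² = 23.26 W m⁻².
The planet absorbs (1−α)S over its disc πR² and re-emits over 4πR², so the mean absorbed flux is (1−0.81)·23.26/4 = 1.105 W m⁻².
In equilibrium σT⁴ equals this, so T = 66.44 K.

66.4 K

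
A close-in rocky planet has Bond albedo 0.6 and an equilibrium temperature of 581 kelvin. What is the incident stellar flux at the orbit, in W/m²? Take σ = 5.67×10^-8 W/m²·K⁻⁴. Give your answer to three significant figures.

From S(1−α)/4 = σT⁴: S = 4σT⁴/(1−α).
σT⁴ = 5.67×10⁻⁸·(581)⁴ = 6461 W/m².
S = 4·6461/0.4 = 64610 W/m².

64600 W/m²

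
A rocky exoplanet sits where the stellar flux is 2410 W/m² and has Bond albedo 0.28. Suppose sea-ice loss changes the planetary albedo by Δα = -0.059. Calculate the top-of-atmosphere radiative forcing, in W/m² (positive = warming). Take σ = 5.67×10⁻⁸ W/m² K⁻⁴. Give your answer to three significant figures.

35.5 W/m²

TOA radiative forcing: ΔF = −S·Δα/4 = −2410·(-0.059)/4 = 35.55 W/m².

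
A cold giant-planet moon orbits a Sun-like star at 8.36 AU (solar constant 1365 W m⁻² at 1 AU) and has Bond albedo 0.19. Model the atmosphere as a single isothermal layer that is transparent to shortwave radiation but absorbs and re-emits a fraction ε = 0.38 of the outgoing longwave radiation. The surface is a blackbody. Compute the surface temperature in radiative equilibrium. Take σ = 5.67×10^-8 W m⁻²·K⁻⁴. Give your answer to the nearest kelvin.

96 K

Flux at the orbit: S = 1365/(8.36)² = 19.53 W m⁻².
At the top of the atmosphere, σT_e⁴ = S(1−α)/4 = 3.955 W m⁻², giving T_e = 91.39 K.
The surface balance (absorbed SW + ε·downward IR = σT_s⁴) with T_a⁴ = T_s⁴/2 reduces to T_s = T_e·[2/(2−ε)]^¼ = 96.33 K.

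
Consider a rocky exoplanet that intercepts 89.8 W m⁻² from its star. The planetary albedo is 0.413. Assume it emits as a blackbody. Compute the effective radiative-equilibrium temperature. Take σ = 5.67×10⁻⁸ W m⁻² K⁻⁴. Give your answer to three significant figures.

Absorbed flux (global mean): S(1−α)/4 = 89.80·0.587/4 = 13.18 W m⁻².
In equilibrium σT⁴ equals this, so T = 123.5 K.

123 K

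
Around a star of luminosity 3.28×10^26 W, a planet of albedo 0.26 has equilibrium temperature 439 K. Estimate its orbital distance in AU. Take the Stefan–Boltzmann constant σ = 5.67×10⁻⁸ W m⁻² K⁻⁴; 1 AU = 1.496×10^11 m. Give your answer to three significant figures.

0.320 AU

Energy balance gives S = 4σT⁴/(1−α) = 11380 W m⁻².
S = L/(4πd²) → d = √(L/4πS) = √(3.28×10^26/(4π·11380)) = 4.788×10^10 m = 0.3201 AU.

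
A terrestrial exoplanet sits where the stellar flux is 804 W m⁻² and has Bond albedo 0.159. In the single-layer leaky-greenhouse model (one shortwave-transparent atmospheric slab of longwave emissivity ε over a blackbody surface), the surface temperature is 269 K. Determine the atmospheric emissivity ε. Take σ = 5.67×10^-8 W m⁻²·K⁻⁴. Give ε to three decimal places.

0.861

TOA balance gives T_e = 233.7 K.
Since (2−ε)/2 = (T_e/T_s)⁴ = 0.5694, ε = 0.8612.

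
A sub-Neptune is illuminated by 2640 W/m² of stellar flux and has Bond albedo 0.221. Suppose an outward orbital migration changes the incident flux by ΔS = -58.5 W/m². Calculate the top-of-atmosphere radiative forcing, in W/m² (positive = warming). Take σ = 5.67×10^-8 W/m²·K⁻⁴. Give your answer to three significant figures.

-11.4 W/m²

TOA radiative forcing: ΔF = (1−α)ΔS/4 = 0.779·(-58.5)/4 = -11.39 W/m².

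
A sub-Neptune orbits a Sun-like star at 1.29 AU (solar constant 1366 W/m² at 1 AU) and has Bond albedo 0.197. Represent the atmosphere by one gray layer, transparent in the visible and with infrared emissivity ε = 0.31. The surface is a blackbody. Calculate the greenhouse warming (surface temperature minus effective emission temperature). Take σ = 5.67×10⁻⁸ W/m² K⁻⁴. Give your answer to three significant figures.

By the inverse-square law, S = 1366/1.29² = 820.9 W/m².
Effective emission temperature (TOA balance): σT_e⁴ = S(1−α)/4 = 164.8 W/m² → T_e = 232.2 K.
For a single slab of emissivity ε, T_s⁴ = 2T_e⁴/(2−ε); thus T_s = 232.2·(1.183)^(1/4) = 242.2 K.
Greenhouse warming: T_s − T_e = 9.985 K.

9.98 kelvin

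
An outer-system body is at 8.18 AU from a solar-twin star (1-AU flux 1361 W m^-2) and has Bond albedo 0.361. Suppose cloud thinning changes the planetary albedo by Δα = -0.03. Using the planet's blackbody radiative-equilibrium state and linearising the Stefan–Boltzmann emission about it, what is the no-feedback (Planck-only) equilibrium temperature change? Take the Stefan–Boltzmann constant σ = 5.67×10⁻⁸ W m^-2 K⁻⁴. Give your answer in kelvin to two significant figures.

Flux at the orbit: S = 1361/(8.18)² = 20.34 W m^-2.
Unperturbed T_e = [20.34·(1−0.361)/(4σ)]^¼ = 87.01 K.
ΔF = −(S/4)Δα = −(20.34/4)×(-0.03) = 0.1526 W m^-2.
Planck response: λ_P = 4σT_e³ = 4·5.67×10⁻⁸·(87.01)³ = 0.1494 W m^-2/K.
ΔT₀ = ΔF/λ_P = 0.1526/0.1494 = 1.02 K.

1.0 kelvin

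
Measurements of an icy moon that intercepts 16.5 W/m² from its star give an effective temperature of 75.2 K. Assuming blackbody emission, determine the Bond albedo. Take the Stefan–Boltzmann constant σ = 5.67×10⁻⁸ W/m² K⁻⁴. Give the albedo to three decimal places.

From σT⁴ = S(1−α)/4 we invert for α: 1−α = 4σT⁴/S.
4σT⁴ = 4·5.67×10⁻⁸·(75.2)⁴ = 7.253 W/m².
1−α = 7.253/16.50 = 0.4396, so α = 0.5604.

0.560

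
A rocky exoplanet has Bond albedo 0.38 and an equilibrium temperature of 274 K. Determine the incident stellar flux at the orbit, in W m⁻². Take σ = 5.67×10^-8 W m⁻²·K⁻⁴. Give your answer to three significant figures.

Invert the energy balance for S: S = 4σT⁴/(1−α).
σT⁴ = 5.67×10⁻⁸·(274)⁴ = 319.6 W m⁻².
So S = 4×319.6/(1−0.38) = 2062 W m⁻².

2060 W m⁻²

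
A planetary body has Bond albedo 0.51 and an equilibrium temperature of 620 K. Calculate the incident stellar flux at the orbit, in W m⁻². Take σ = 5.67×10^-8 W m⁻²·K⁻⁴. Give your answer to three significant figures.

Invert the energy balance for S: S = 4σT⁴/(1−α).
σT⁴ = 5.67×10⁻⁸·(620)⁴ = 8378 W m⁻².
So S = 4×8378/(1−0.51) = 68390 W m⁻².

68400 W m⁻²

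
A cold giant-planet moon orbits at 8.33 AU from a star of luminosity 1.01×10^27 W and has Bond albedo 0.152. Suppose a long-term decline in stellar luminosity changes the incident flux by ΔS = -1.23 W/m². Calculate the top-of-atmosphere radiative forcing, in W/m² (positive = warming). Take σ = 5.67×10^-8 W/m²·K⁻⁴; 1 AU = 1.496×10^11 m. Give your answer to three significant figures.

d = 8.33 × 1.496×10^11 m = 1.246×10^12 m.
S = L/(4πd²) = 51.76 W/m².
TOA radiative forcing: ΔF = (1−α)ΔS/4 = 0.848·(-1.23)/4 = -0.2608 W/m².

-0.261 W/m²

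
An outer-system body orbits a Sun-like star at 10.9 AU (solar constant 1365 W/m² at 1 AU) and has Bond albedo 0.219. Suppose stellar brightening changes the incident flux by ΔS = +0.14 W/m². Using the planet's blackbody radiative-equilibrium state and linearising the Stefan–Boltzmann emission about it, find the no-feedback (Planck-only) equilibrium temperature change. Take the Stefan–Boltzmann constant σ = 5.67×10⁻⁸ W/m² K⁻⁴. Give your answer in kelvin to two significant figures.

0.24 K

Flux at the orbit: S = 1365/(10.9)² = 11.49 W/m².
The baseline emission temperature is T_e = 79.31 K.
ΔF = Δ[S(1−α)]/4 = (1−0.219)·+0.14/4 = 0.02734 W/m².
Planck response: λ_P = 4σT_e³ = 4·5.67×10⁻⁸·(79.31)³ = 0.1131 W/m²/K.
ΔT₀ = ΔF/λ_P = 0.02734/0.1131 = 0.242 K.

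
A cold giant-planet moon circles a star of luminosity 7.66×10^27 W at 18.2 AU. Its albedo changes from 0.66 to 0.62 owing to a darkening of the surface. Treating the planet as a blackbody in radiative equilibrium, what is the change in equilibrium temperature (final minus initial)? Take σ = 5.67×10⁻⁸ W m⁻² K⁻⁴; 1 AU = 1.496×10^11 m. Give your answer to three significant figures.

d = 18.2 × 1.496×10^11 m = 2.723×10^12 m.
S = L/(4πd²) = 82.23 W m⁻².
Initial: T₁ = [S(1−0.66)/(4σ)]^(1/4) = 105.4 K.
After:  T₂ = [82.23·0.38/(4σ)]^(1/4) = 108.3 K.
Change: 108.3 − 105.4 = 2.971 K.

2.97 kelvin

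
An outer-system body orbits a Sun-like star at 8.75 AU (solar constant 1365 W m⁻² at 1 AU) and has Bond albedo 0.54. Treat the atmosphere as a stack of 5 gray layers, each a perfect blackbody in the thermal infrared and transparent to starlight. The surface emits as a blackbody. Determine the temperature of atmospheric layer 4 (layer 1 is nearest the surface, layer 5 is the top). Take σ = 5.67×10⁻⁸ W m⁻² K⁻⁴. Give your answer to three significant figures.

92.2 K

Irradiance scales as 1/d², so S = 1365 W m⁻² × (1/8.75)² = 17.83 W m⁻².
Top-of-atmosphere balance: σT_e⁴ = S(1−α)/4 = 2.050 W m⁻² → T_e = 77.55 K.
The net upward flux σT_e⁴ is constant between every pair of levels, so T_k⁴ = (N+1−k)T_e⁴.
T_4 = (2)^(1/4)·77.55 = 92.22 K.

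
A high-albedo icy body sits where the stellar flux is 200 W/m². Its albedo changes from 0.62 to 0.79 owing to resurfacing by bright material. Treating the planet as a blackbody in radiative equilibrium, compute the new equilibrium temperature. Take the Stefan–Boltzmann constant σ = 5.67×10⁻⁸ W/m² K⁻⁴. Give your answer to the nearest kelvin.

With the new albedo, S(1−α₂)/4 = 10.50 W/m², so T₂ = 116.7 K.

117 K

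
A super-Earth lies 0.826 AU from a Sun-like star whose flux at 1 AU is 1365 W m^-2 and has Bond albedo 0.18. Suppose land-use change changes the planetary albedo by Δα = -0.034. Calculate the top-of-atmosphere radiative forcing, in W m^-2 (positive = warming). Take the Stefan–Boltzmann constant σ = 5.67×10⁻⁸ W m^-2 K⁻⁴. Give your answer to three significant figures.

By the inverse-square law, S = 1365/0.826² = 2001 W m^-2.
ΔF = −(S/4)Δα = −(2001/4)×(-0.034) = 17.01 W m^-2.

17.0 W m^-2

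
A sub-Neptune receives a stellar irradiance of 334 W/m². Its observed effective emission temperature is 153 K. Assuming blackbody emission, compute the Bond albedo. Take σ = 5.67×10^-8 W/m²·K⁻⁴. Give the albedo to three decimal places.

Rearranging the radiative balance, α = 1 − 4σT⁴/S.
σT⁴ = 31.07 W/m², so 4σT⁴ = 124.3 W/m².
1−α = 124.3/334.0 = 0.3721, so α = 0.6279.

0.628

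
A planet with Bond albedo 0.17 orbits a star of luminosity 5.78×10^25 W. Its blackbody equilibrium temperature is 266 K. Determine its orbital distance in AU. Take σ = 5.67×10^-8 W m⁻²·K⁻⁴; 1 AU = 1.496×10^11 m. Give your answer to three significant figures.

0.388 AU

The flux needed for this T is 4σT⁴/(1−0.17) = 1368 W m⁻².
S = L/(4πd²) → d = √(L/4πS) = √(5.78×10^25/(4π·1368)) = 5.798×10^10 m = 0.3876 AU.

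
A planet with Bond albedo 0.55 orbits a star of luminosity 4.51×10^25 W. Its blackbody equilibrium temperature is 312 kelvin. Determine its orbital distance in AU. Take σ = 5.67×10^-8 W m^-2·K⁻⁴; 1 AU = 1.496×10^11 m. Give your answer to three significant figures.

0.183 AU

The flux needed for this T is 4σT⁴/(1−0.55) = 4776 W m^-2.
S = L/(4πd²) → d = √(L/4πS) = √(4.51×10^25/(4π·4776)) = 2.741×10^10 m = 0.1832 AU.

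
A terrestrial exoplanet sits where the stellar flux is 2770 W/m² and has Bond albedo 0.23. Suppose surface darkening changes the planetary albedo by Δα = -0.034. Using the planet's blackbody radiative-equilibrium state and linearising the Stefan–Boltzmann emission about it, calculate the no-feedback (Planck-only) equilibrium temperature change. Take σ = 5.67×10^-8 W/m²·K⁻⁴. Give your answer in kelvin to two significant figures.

3.4 K

Reference equilibrium: T_e = [S(1−α)/(4σ)]^(1/4) = 311.4 K.
ΔF = −(S/4)Δα = −(2770/4)×(-0.034) = 23.55 W/m².
Planck response: λ_P = 4σT_e³ = 4·5.67×10⁻⁸·(311.4)³ = 6.849 W/m²/K.
So ΔT₀ = 23.55/6.849 = 3.44 K.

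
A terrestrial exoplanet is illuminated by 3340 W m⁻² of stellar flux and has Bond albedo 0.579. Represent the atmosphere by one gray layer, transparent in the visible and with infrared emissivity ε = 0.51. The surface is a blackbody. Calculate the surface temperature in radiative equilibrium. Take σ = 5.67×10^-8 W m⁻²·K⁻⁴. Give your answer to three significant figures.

Effective emission temperature (TOA balance): σT_e⁴ = S(1−α)/4 = 351.5 W m⁻² → T_e = 280.6 K.
For a single slab of emissivity ε, T_s⁴ = 2T_e⁴/(2−ε); thus T_s = 280.6·(1.342)^(1/4) = 302.0 K.

302 kelvin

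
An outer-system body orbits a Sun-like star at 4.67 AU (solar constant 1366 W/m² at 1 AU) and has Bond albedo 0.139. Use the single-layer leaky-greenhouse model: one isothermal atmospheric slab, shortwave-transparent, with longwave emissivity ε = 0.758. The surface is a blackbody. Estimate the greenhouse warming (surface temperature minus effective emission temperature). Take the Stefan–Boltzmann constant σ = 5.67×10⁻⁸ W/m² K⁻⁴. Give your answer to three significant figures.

15.7 K

Irradiance scales as 1/d², so S = 1366 W/m² × (1/4.67)² = 62.63 W/m².
At the top of the atmosphere, σT_e⁴ = S(1−α)/4 = 13.48 W/m², giving T_e = 124.2 K.
The surface balance (absorbed SW + ε·downward IR = σT_s⁴) with T_a⁴ = T_s⁴/2 reduces to T_s = T_e·[2/(2−ε)]^¼ = 139.9 K.
T_s − T_e = 139.9 − 124.2 = 15.71 K.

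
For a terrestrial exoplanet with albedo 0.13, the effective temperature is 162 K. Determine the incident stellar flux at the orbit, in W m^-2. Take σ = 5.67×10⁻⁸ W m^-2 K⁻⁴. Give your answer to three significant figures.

From S(1−α)/4 = σT⁴: S = 4σT⁴/(1−α).
The emitted flux is σT⁴ = 39.05 W m^-2.
S = 4·39.05/0.87 = 179.5 W m^-2.

180 W m^-2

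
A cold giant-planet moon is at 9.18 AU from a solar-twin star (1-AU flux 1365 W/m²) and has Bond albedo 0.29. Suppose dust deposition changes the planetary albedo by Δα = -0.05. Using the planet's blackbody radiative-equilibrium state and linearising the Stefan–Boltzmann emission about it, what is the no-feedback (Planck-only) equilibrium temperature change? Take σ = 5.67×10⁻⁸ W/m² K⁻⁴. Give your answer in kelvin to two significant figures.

Irradiance scales as 1/d², so S = 1365 W/m² × (1/9.18)² = 16.20 W/m².
Reference equilibrium: T_e = [S(1−α)/(4σ)]^(1/4) = 84.39 K.
ΔF = −(S/4)Δα = −(16.20/4)×(-0.05) = 0.2025 W/m².
Linearising σT⁴ gives d(σT⁴)/dT = 4σT_e³ = 0.1363 W/m² per K.
Hence the no-feedback warming is ΔF/(4σT_e³) = 1.49 K.

1.5 kelvin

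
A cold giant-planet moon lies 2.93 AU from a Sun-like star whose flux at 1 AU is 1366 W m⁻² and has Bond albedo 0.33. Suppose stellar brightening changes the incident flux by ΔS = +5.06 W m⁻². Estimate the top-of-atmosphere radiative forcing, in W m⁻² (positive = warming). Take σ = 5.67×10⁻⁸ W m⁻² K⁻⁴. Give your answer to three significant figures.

0.848 W m⁻²

Flux at the orbit: S = 1366/(2.93)² = 159.1 W m⁻².
Only a fraction (1−α) is absorbed and it's spread over 4πR², so ΔF = (1−α)ΔS/4 = 0.8475 W m⁻².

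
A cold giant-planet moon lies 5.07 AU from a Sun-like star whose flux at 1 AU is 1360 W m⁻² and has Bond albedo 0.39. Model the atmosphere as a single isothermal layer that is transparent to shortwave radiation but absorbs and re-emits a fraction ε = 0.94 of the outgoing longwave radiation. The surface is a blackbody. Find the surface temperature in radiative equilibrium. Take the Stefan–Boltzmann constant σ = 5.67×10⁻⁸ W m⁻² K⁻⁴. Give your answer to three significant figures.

128 K

Flux at the orbit: S = 1360/(5.07)² = 52.91 W m⁻².
The planet radiates to space at T_e = [S(1−α)/(4σ)]^(1/4) = 109.2 K.
The surface balance (absorbed SW + ε·downward IR = σT_s⁴) with T_a⁴ = T_s⁴/2 reduces to T_s = T_e·[2/(2−ε)]^¼ = 128.0 K.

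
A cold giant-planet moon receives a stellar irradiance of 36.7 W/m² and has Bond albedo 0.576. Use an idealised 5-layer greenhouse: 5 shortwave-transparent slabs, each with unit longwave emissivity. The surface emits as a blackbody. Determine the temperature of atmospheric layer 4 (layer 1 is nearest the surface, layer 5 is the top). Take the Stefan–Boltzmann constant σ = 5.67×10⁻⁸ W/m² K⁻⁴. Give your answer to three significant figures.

OLR = S(1−α)/4 = 3.890 W/m²; the top layer radiates at T_e = 91.01 K.
In the N-layer model, layer k (counted from the surface) has T_k = (N+1−k)^(1/4)·T_e.
T_4 = (2)^(1/4)·91.01 = 108.2 K.

108 kelvin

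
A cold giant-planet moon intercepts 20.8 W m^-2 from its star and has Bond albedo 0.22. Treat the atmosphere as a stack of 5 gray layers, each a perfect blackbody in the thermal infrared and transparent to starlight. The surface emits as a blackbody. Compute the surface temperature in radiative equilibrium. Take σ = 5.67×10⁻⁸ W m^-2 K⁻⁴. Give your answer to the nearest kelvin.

OLR = S(1−α)/4 = 4.056 W m^-2; the top layer radiates at T_e = 91.97 K.
With N = 5 opaque layers, T_s = (N+1)^(1/4)·T_e = 6^(1/4)·91.97 = 143.9 K.

144 K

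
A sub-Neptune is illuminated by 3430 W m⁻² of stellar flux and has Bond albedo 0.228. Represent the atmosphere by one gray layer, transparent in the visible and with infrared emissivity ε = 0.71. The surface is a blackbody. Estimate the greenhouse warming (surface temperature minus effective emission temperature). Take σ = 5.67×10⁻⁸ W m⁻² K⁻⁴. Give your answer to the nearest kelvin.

38 K

Effective emission temperature (TOA balance): σT_e⁴ = S(1−α)/4 = 662.0 W m⁻² → T_e = 328.7 K.
For a single slab of emissivity ε, T_s⁴ = 2T_e⁴/(2−ε); thus T_s = 328.7·(1.55)^(1/4) = 366.8 K.
T_s − T_e = 366.8 − 328.7 = 38.09 K.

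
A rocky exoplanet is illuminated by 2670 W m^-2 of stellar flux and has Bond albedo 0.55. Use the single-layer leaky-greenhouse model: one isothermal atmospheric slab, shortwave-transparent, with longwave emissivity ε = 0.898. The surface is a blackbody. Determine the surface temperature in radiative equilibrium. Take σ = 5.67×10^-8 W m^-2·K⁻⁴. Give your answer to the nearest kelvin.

313 K

Effective emission temperature (TOA balance): σT_e⁴ = S(1−α)/4 = 300.4 W m^-2 → T_e = 269.8 K.
Surface balance with a leaky layer gives σT_s⁴ = σT_e⁴·2/(2−ε), so T_s = T_e·[2/(2−0.898)]^(1/4) = 313.1 K.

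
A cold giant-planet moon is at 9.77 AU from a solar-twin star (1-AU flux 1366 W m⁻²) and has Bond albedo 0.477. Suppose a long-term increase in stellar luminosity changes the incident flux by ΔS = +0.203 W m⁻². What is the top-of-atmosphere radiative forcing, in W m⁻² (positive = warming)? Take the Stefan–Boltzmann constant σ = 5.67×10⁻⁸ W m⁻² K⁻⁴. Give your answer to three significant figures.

0.0265 W m⁻²

Irradiance scales as 1/d², so S = 1366 W m⁻² × (1/9.77)² = 14.31 W m⁻².
ΔF = Δ[S(1−α)]/4 = (1−0.477)·+0.203/4 = 0.02654 W m⁻².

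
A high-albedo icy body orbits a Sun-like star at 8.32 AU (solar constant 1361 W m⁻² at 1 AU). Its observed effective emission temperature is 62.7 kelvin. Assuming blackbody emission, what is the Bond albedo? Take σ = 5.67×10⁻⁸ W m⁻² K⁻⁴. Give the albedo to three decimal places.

0.822

Flux at the orbit: S = 1361/(8.32)² = 19.66 W m⁻².
Energy balance: S(1−α)/4 = σT⁴, so 1−α = 4σT⁴/S.
σT⁴ = 0.8763 W m⁻², so 4σT⁴ = 3.505 W m⁻².
1−α = 3.505/19.66 = 0.1783, so α = 0.8217.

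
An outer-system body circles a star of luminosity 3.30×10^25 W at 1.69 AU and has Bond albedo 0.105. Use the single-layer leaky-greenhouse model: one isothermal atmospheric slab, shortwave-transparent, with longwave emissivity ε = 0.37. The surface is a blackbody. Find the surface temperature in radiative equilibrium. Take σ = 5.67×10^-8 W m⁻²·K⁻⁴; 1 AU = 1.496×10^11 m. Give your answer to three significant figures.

Orbital distance: d = 1.69 AU = 2.528×10^11 m.
Spreading L over a sphere of radius d: S = 3.30×10^25/(4π·2.53×10^11²) = 41.08 W m⁻².
At the top of the atmosphere, σT_e⁴ = S(1−α)/4 = 9.192 W m⁻², giving T_e = 112.8 K.
Surface balance with a leaky layer gives σT_s⁴ = σT_e⁴·2/(2−ε), so T_s = T_e·[2/(2−0.37)]^(1/4) = 118.8 K.

119 K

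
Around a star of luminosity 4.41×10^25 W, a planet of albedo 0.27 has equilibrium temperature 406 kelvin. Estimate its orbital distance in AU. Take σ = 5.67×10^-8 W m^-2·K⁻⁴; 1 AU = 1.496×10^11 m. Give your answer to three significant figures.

The flux needed for this T is 4σT⁴/(1−0.27) = 8442 W m^-2.
Then d = [L/(4πS)]^(1/2) = 2.039×10^10 m, i.e. 0.1363 AU.

0.136 AU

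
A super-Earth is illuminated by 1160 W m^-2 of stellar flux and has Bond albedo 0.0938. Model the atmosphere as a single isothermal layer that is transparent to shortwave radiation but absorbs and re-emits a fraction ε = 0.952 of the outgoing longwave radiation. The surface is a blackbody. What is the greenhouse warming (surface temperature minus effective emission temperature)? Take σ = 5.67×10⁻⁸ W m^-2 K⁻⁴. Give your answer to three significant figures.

45.8 K

The planet radiates to space at T_e = [S(1−α)/(4σ)]^(1/4) = 260.9 K.
For a single slab of emissivity ε, T_s⁴ = 2T_e⁴/(2−ε); thus T_s = 260.9·(1.908)^(1/4) = 306.7 K.
T_s − T_e = 306.7 − 260.9 = 45.75 K.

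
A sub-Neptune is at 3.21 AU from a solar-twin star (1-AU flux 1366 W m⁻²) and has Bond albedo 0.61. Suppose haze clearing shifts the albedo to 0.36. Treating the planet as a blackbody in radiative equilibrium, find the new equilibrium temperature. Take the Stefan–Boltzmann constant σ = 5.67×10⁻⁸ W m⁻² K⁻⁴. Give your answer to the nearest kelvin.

139 kelvin

Flux at the orbit: S = 1366/(3.21)² = 132.6 W m⁻².
New equilibrium: T₂ = [(1−0.36)·132.6/(4σ)]^(1/4) = 139.1 K.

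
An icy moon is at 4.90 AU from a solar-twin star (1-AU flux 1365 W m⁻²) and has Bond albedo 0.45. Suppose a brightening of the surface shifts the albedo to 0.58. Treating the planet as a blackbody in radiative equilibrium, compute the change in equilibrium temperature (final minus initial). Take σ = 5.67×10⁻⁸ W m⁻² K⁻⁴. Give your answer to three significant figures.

Flux at the orbit: S = 1365/(4.90)² = 56.85 W m⁻².
With α = 0.45, T₁ = 108.4 K.
After:  T₂ = [56.85·0.42/(4σ)]^(1/4) = 101.3 K.
Change: 101.3 − 108.4 = -7.064 K.

-7.06 K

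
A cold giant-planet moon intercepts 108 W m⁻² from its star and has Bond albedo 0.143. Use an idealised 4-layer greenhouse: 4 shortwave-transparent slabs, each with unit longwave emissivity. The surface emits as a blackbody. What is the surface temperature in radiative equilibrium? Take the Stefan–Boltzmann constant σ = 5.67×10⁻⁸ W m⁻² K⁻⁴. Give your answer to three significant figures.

Top-of-atmosphere balance: σT_e⁴ = S(1−α)/4 = 23.14 W m⁻² → T_e = 142.1 K.
With N = 4 opaque layers, T_s = (N+1)^(1/4)·T_e = 5^(1/4)·142.1 = 212.5 K.

213 K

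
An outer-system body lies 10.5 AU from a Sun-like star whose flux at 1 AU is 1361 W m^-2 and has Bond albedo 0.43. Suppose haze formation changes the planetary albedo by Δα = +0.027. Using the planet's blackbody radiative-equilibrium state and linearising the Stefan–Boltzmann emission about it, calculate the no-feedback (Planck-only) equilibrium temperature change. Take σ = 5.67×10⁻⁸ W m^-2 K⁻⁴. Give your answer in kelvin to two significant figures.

By the inverse-square law, S = 1361/10.5² = 12.34 W m^-2.
The baseline emission temperature is T_e = 74.63 K.
ΔF = −(S/4)Δα = −(12.34/4)×(+0.027) = -0.08333 W m^-2.
The Planck feedback parameter is 4σT_e³ = 0.09428 W m^-2/K.
ΔT₀ = ΔF/λ_P = -0.08333/0.09428 = -0.884 K.

-0.88 K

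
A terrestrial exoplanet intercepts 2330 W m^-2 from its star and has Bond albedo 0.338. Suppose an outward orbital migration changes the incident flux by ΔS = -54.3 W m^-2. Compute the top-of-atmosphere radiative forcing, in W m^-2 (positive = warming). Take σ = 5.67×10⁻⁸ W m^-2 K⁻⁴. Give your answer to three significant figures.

-8.99 W m^-2

TOA radiative forcing: ΔF = (1−α)ΔS/4 = 0.662·(-54.3)/4 = -8.987 W m^-2.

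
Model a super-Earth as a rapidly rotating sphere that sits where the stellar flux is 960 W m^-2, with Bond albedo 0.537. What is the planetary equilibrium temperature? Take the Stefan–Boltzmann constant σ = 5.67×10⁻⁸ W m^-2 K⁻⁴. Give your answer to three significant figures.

Averaging over the sphere, the absorbed flux is S(1−α)/4 = 111.1 W m^-2.
Balancing against σT⁴: T = (111.1/5.67×10⁻⁸)^(1/4) = 210.4 K.

210 kelvin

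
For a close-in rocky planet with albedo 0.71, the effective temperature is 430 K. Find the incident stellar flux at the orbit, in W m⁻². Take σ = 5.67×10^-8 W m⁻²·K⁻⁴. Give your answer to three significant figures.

From S(1−α)/4 = σT⁴: S = 4σT⁴/(1−α).
σT⁴ = 5.67×10⁻⁸·(430)⁴ = 1938 W m⁻².
So S = 4×1938/(1−0.71) = 26740 W m⁻².

26700 W m⁻²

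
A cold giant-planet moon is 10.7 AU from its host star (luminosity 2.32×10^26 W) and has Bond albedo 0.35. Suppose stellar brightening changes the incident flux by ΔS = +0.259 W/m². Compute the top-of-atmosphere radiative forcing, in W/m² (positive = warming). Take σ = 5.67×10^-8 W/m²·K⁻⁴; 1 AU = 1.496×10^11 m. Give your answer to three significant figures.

0.0421 W/m²

Orbital distance: d = 10.7 AU = 1.601×10^12 m.
Spreading L over a sphere of radius d: S = 2.32×10^26/(4π·1.60×10^12²) = 7.205 W/m².
Only a fraction (1−α) is absorbed and it's spread over 4πR², so ΔF = (1−α)ΔS/4 = 0.04209 W/m².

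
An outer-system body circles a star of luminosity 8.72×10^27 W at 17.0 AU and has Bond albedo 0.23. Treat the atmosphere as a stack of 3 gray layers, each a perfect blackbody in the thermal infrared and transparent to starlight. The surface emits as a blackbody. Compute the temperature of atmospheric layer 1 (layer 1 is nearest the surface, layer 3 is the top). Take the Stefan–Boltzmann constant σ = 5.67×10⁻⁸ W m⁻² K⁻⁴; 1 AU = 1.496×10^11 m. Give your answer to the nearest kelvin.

182 K

d = 17.0 × 1.496×10^11 m = 2.543×10^12 m.
Spreading L over a sphere of radius d: S = 8.72×10^27/(4π·2.54×10^12²) = 107.3 W m⁻².
The effective emission temperature is T_e = [S(1−α)/(4σ)]^¼ = 138.1 K.
Each opaque layer satisfies 2T_j⁴ = T_{j−1}⁴ + T_{j+1}⁴, giving T_k⁴ = (N+1−k)T_e⁴.
T_1 = (3)^(1/4)·138.1 = 181.8 K.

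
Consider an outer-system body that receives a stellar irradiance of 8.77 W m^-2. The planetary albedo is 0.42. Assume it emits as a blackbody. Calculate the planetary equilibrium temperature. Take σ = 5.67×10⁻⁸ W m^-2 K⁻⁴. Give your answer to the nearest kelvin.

69 K

Averaging over the sphere, the absorbed flux is S(1−α)/4 = 1.272 W m^-2.
Set σT⁴ = 1.272 → T = (1.272/σ)^(1/4) = 68.82 K.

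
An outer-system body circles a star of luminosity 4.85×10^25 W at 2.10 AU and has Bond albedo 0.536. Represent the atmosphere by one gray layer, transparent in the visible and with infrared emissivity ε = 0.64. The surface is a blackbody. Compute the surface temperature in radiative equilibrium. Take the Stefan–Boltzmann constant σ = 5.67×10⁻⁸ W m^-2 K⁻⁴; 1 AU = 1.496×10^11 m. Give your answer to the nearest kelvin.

104 K

Orbital distance: d = 2.10 AU = 3.142×10^11 m.
Spreading L over a sphere of radius d: S = 4.85×10^25/(4π·3.14×10^11²) = 39.10 W m^-2.
Effective emission temperature (TOA balance): σT_e⁴ = S(1−α)/4 = 4.536 W m^-2 → T_e = 94.57 K.
The surface balance (absorbed SW + ε·downward IR = σT_s⁴) with T_a⁴ = T_s⁴/2 reduces to T_s = T_e·[2/(2−ε)]^¼ = 104.1 K.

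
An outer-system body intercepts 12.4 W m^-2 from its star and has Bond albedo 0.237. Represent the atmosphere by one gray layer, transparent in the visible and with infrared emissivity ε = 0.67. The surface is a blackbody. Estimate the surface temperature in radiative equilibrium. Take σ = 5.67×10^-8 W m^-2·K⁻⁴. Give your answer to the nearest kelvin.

Effective emission temperature (TOA balance): σT_e⁴ = S(1−α)/4 = 2.365 W m^-2 → T_e = 80.37 K.
Surface balance with a leaky layer gives σT_s⁴ = σT_e⁴·2/(2−ε), so T_s = T_e·[2/(2−0.67)]^(1/4) = 89.00 K.

89 K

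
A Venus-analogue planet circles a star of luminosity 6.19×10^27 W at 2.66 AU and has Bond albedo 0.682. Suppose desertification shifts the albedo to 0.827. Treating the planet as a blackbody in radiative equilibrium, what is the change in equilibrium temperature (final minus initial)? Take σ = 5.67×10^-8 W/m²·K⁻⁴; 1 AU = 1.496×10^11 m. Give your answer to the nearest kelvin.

Orbital distance: d = 2.66 AU = 3.979×10^11 m.
Flux at the orbit: S = L/(4πd²) = 6.19×10^27/(4π·(3.98×10^11)²) = 3111 W/m².
Initial: T₁ = [S(1−0.682)/(4σ)]^(1/4) = 257.0 K.
Final:   T₂ = [S(1−0.827)/(4σ)]^(1/4) = 220.7 K.
ΔT = T₂ − T₁ = -36.28 K.

-36 K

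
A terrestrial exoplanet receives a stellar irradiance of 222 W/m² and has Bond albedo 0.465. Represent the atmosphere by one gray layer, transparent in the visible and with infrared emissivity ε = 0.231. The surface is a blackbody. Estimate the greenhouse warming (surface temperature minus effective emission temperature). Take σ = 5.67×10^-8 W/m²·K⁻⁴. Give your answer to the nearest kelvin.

5 kelvin

Effective emission temperature (TOA balance): σT_e⁴ = S(1−α)/4 = 29.69 W/m² → T_e = 151.3 K.
Surface balance with a leaky layer gives σT_s⁴ = σT_e⁴·2/(2−ε), so T_s = T_e·[2/(2−0.231)]^(1/4) = 156.0 K.
Greenhouse warming: T_s − T_e = 4.714 K.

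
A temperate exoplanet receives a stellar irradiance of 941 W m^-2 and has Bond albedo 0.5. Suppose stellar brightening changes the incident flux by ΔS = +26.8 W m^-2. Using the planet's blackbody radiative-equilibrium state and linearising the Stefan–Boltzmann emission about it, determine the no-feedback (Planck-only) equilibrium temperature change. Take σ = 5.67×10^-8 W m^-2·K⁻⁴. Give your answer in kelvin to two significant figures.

The baseline emission temperature is T_e = 213.4 K.
TOA radiative forcing: ΔF = (1−α)ΔS/4 = 0.5·(+26.8)/4 = 3.350 W m^-2.
Planck response: λ_P = 4σT_e³ = 4·5.67×10⁻⁸·(213.4)³ = 2.205 W m^-2/K.
Hence the no-feedback warming is ΔF/(4σT_e³) = 1.52 K.

1.5 K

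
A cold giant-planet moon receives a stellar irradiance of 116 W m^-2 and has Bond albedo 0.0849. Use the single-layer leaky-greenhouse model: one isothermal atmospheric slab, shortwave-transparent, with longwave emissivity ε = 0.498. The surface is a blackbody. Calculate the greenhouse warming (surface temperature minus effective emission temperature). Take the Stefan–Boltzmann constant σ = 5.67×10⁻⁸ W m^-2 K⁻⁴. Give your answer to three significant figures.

10.9 K

The planet radiates to space at T_e = [S(1−α)/(4σ)]^(1/4) = 147.1 K.
For a single slab of emissivity ε, T_s⁴ = 2T_e⁴/(2−ε); thus T_s = 147.1·(1.332)^(1/4) = 158.0 K.
Greenhouse warming: T_s − T_e = 10.92 K.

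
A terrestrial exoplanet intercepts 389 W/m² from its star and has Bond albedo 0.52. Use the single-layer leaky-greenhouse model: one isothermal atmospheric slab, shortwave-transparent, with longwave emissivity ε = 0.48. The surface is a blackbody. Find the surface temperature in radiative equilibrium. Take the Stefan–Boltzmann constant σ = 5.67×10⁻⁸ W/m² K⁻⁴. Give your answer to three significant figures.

Effective emission temperature (TOA balance): σT_e⁴ = S(1−α)/4 = 46.68 W/m² → T_e = 169.4 K.
The surface balance (absorbed SW + ε·downward IR = σT_s⁴) with T_a⁴ = T_s⁴/2 reduces to T_s = T_e·[2/(2−ε)]^¼ = 181.4 K.

181 K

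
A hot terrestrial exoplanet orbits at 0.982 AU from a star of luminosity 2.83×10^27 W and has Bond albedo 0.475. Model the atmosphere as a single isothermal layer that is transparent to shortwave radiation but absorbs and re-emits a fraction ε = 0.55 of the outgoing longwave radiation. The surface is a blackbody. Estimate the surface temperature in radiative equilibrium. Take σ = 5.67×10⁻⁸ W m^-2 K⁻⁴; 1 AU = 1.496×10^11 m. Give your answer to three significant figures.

427 kelvin

Orbital distance: d = 0.982 AU = 1.469×10^11 m.
S = L/(4πd²) = 10430 W m^-2.
The planet radiates to space at T_e = [S(1−α)/(4σ)]^(1/4) = 394.2 K.
The surface balance (absorbed SW + ε·downward IR = σT_s⁴) with T_a⁴ = T_s⁴/2 reduces to T_s = T_e·[2/(2−ε)]^¼ = 427.2 K.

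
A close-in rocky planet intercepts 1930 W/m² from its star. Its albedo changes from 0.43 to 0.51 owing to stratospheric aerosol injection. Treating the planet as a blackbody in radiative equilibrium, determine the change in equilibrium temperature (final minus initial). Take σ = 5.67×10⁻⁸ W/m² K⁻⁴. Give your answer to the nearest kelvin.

With α = 0.43, T₁ = 263.9 K.
After:  T₂ = [1930·0.49/(4σ)]^(1/4) = 254.1 K.
ΔT = T₂ − T₁ = -9.791 K.

-10 K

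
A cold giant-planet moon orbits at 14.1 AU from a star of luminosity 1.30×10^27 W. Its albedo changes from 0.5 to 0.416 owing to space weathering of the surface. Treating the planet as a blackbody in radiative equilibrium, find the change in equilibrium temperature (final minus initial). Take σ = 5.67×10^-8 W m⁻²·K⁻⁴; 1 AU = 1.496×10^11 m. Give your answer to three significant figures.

3.35 K

Orbital distance: d = 14.1 AU = 2.109×10^12 m.
S = L/(4πd²) = 23.25 W m⁻².
Initial: T₁ = [S(1−0.5)/(4σ)]^(1/4) = 84.61 K.
After:  T₂ = [23.25·0.584/(4σ)]^(1/4) = 87.96 K.
ΔT = T₂ − T₁ = 3.350 K.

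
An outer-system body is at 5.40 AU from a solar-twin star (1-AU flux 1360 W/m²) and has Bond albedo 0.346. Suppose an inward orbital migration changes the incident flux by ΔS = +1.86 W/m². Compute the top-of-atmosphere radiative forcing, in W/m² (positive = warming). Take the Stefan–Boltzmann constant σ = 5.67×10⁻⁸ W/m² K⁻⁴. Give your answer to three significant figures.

By the inverse-square law, S = 1360/5.40² = 46.64 W/m².
Only a fraction (1−α) is absorbed and it's spread over 4πR², so ΔF = (1−α)ΔS/4 = 0.3041 W/m².

0.304 W/m²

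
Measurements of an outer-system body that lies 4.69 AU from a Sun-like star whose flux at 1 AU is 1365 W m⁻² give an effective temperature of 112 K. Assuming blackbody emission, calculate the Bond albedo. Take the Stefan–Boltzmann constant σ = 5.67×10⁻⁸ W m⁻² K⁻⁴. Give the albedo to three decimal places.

Flux at the orbit: S = 1365/(4.69)² = 62.06 W m⁻².
Rearranging the radiative balance, α = 1 − 4σT⁴/S.
4σT⁴ = 4·5.67×10⁻⁸·(112)⁴ = 35.69 W m⁻².
1−α = 35.69/62.06 = 0.5751, so α = 0.4249.

0.425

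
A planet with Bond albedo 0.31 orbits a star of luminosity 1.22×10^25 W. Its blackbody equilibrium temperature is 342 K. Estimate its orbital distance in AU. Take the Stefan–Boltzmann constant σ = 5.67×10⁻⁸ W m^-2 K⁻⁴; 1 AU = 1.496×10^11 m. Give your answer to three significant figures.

Required flux: S = 4σT⁴/(1−α) = 4497 W m^-2.
S = L/(4πd²) → d = √(L/4πS) = √(1.22×10^25/(4π·4497)) = 1.469×10^10 m = 0.09822 AU.

0.0982 AU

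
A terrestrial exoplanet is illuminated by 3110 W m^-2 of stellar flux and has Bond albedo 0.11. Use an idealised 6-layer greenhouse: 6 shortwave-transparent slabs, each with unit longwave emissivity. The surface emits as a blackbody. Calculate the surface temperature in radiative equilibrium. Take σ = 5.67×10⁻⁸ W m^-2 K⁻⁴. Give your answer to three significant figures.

The effective emission temperature is T_e = [S(1−α)/(4σ)]^¼ = 332.4 K.
With N = 6 opaque layers, T_s = (N+1)^(1/4)·T_e = 7^(1/4)·332.4 = 540.6 K.

541 kelvin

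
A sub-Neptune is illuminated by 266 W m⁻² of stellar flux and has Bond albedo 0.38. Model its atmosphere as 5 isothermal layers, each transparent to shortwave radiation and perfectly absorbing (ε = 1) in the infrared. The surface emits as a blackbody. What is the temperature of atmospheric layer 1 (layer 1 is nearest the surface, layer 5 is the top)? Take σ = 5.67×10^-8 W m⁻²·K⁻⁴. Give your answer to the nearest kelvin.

Top-of-atmosphere balance: σT_e⁴ = S(1−α)/4 = 41.23 W m⁻² → T_e = 164.2 K.
In the N-layer model, layer k (counted from the surface) has T_k = (N+1−k)^(1/4)·T_e.
T_1 = (5)^(1/4)·164.2 = 245.6 K.

246 kelvin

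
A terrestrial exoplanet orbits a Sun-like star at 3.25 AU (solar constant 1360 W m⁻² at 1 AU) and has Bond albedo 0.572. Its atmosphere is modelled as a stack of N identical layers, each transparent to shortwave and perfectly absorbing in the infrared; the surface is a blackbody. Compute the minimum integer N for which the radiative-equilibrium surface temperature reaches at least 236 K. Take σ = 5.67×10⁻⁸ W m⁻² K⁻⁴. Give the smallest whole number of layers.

12

Flux at the orbit: S = 1360/(3.25)² = 128.8 W m⁻².
OLR = S(1−α)/4 = 13.78 W m⁻²; the top layer radiates at T_e = 124.9 K.
Need (N+1)T_e⁴ ≥ T_s⁴, i.e. N+1 ≥ (236/124.9)⁴ = 12.767.
The minimum whole number is N = 12.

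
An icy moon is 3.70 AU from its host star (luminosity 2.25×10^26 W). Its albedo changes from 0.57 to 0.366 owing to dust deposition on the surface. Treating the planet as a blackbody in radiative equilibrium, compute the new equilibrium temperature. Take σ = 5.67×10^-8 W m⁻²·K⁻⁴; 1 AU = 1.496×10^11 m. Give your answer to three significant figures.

Orbital distance: d = 3.70 AU = 5.535×10^11 m.
Flux at the orbit: S = L/(4πd²) = 2.25×10^26/(4π·(5.54×10^11)²) = 58.44 W m⁻².
T₂ = [S(1−α₂)/(4σ)]^(1/4) = [58.44·0.634/(4σ)]^(1/4) = 113.1 K.

113 K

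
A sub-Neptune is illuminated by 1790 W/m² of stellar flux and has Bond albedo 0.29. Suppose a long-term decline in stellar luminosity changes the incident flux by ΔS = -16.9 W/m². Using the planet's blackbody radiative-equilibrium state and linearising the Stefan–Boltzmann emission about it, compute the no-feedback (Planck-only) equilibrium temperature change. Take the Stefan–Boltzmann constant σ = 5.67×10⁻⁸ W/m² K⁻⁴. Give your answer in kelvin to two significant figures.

-0.65 K

Reference equilibrium: T_e = [S(1−α)/(4σ)]^(1/4) = 273.6 K.
ΔF = Δ[S(1−α)]/4 = (1−0.29)·-16.9/4 = -3.000 W/m².
Planck response: λ_P = 4σT_e³ = 4·5.67×10⁻⁸·(273.6)³ = 4.645 W/m²/K.
Hence the no-feedback warming is ΔF/(4σT_e³) = -0.646 K.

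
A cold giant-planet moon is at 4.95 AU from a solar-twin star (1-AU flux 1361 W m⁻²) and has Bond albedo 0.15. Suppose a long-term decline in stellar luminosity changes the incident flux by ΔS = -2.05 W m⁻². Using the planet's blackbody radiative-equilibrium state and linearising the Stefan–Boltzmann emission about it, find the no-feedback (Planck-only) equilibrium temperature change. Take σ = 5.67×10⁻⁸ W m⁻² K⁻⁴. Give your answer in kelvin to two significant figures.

Flux at the orbit: S = 1361/(4.95)² = 55.55 W m⁻².
Reference equilibrium: T_e = [S(1−α)/(4σ)]^(1/4) = 120.1 K.
TOA radiative forcing: ΔF = (1−α)ΔS/4 = 0.85·(-2.05)/4 = -0.4356 W m⁻².
Planck response: λ_P = 4σT_e³ = 4·5.67×10⁻⁸·(120.1)³ = 0.3931 W m⁻²/K.
So ΔT₀ = -0.4356/0.3931 = -1.11 K.

-1.1 kelvin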